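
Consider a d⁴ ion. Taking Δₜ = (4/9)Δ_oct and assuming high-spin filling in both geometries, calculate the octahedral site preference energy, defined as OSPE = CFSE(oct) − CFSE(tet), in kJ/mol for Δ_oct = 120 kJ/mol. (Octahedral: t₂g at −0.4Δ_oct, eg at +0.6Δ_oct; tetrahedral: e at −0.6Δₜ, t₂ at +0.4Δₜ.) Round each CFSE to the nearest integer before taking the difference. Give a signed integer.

-51

Octahedral (high-spin): t2g^3 e_g^1, CFSE = 3(−0.4) + 1(+0.6) = -0.6Δ_oct = -0.6 × 120 = -72 kJ/mol.
Tetrahedral e^2 t2^2 gives -0.4Δₜ = -0.4 × (4/9) × 120 = -21 kJ/mol.
Subtracting, OSPE = -72 − (-21) = -51 kJ/mol.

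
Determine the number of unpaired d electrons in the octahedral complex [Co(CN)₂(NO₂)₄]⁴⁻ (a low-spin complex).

1

Ligand charges: 2×(-1) from CN⁻ and 4×(-1) from NO₂⁻ sum to -6; with overall charge -4, Co is +2.
Co is in group 9, so Co²⁺ is d⁷ (9 − 2 = 7).
Configuration: t2g^6 e_g^1, giving 1 unpaired electron.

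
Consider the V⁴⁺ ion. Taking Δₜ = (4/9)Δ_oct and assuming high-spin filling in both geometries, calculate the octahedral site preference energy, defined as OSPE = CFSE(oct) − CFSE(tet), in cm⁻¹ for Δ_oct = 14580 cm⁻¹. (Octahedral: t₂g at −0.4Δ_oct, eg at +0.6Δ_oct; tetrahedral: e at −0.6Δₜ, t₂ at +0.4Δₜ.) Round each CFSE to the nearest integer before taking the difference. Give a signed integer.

V⁴⁺: group 5, so d-count = 5 − 4 = 1.
Octahedral (high-spin): t₂g¹ eg⁰, CFSE = 1(−0.4) + 0(+0.6) = -0.4Δ_oct = -0.4 × 14580 = -5832 cm⁻¹.
Tetrahedral e¹ t₂⁰ gives -0.6Δₜ = -0.6 × (4/9) × 14580 = -3888 cm⁻¹.
OSPE = -5832 − (-3888) = -1944 cm⁻¹.

-1944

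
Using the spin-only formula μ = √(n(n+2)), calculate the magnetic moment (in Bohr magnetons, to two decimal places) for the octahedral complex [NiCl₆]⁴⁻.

2.83 Bohr magnetons

Each Cl⁻ contributes -1; 6 × (-1) = -6. With overall charge -4, Ni is in the +2 oxidation state.
Ni²⁺: group 10, so d-count = 10 − 2 = 8.
For octahedral d⁸ the high- and low-spin configurations coincide.
Configuration: t2g^6 e_g^2 → 2 unpaired electrons.
μ(spin-only) = √[2(2+2)] = √8 ≈ 2.83 Bohr magnetons.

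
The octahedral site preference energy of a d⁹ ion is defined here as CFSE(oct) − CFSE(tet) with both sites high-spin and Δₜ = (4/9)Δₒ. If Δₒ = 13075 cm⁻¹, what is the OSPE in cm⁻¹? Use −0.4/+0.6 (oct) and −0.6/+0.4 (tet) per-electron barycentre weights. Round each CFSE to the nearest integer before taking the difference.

-5521

Octahedral high-spin t₂g⁶ eg³: CFSE = -0.6 × 13075 = -7845 cm⁻¹.
Tetrahedral e⁴ t₂⁵ gives -0.4Δₜ = -0.4 × (4/9) × 13075 = -2324 cm⁻¹.
OSPE = -7845 − (-2324) = -5521 cm⁻¹.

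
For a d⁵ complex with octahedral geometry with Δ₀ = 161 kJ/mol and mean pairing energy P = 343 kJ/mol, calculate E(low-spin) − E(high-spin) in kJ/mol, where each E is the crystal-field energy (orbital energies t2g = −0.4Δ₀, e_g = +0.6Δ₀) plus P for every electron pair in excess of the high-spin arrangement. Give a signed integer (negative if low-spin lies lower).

364

High-spin: t2g^3 e_g^2, CFSE = 0.0Δ₀ = 0 kJ/mol.
For low-spin the configuration is t2g^5 e_g^0: orbital energy -2.0 × 161 = -322 kJ/mol, and 2 additional pairs relative to high-spin add 686 kJ/mol, giving 364 kJ/mol.
The difference is 364 − (0) = 364 kJ/mol, so high-spin lies lower.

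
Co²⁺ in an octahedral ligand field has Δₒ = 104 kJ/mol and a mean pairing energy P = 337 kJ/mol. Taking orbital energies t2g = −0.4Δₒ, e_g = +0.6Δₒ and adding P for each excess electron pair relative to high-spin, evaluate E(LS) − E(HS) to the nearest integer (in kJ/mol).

Co is in group 9, so Co²⁺ is d⁷ (9 − 2 = 7).
High-spin: t2g^5 e_g^2, CFSE = -0.8Δₒ = -83 kJ/mol.
Low-spin: t2g^6 e_g^1, orbital CFSE = -1.8Δₒ = -187 kJ/mol; plus 1 excess pair × P = +337 kJ/mol; total 150 kJ/mol.
Thus E(LS) − E(HS) = 233 kJ/mol.

233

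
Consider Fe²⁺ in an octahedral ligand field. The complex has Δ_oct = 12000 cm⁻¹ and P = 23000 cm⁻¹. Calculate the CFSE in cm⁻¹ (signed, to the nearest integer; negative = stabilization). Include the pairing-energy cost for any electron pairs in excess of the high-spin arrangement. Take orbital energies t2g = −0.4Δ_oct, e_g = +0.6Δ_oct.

Group 8 minus oxidation state +2 gives a d⁶ configuration for Fe²⁺.
With Δ_oct < P the complex is high-spin.
That gives t2g^4 e_g^2.
Orbital CFSE = -0.4Δ_oct = -0.4 × 12000 = -4800 cm⁻¹.
High-spin has no excess pairs, so no pairing correction applies.

-4800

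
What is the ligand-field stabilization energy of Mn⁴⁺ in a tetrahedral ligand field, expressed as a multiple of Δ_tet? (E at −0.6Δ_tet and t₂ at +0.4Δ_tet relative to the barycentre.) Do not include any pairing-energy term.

Mn is in group 7, so Mn⁴⁺ is d³ (7 − 4 = 3).
With tetrahedral geometry the complex is necessarily high-spin.
Configuration: e² t₂¹.
CFSE = 2(-0.6Δ_tet) + 1(0.4Δ_tet) = -1.2Δ_tet + 0.4Δ_tet = -0.8Δ_tet.

-0.8 Δ_tet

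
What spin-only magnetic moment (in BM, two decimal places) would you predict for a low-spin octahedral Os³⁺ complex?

Group 8 minus oxidation state +3 gives a d⁵ configuration for Os³⁺.
Configuration: t₂g⁵ eg⁰ → 1 unpaired electron.
μ(spin-only) = √[1(1+2)] = √3 ≈ 1.73 BM.

1.73 BM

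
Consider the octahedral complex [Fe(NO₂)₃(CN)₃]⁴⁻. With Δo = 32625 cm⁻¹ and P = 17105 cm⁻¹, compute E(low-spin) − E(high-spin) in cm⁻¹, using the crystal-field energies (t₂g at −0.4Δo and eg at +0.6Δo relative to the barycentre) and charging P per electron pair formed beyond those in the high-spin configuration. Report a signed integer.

Ligand charges: 3×(-1) from NO₂⁻ and 3×(-1) from CN⁻ sum to -6; with overall charge -4, Fe is +2.
Fe is in group 8, so Fe²⁺ is d⁶ (8 − 2 = 6).
High-spin d⁶ fills as t₂g⁴ eg² with CFSE 4(−0.4) + 2(+0.6) = -0.4Δo = -13050 cm⁻¹.
For low-spin the configuration is t₂g⁶ eg⁰: orbital energy -2.4 × 32625 = -78300 cm⁻¹, and 2 additional pairs relative to high-spin add 34210 cm⁻¹, giving -44090 cm⁻¹.
The difference is -44090 − (-13050) = -31040 cm⁻¹, so low-spin lies lower.

-31040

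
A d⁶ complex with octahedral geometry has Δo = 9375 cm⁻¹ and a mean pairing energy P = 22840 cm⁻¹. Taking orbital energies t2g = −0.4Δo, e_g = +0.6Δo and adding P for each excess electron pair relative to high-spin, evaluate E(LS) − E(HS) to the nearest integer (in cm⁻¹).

High-spin d⁶ fills as t2g^4 e_g^2 with CFSE 4(−0.4) + 2(+0.6) = -0.4Δo = -3750 cm⁻¹.
Low-spin t2g^6 e_g^0 gives -2.4Δo = -22500 cm⁻¹, but forming 2 extra pairs costs 2P = 45680 cm⁻¹, so E(LS) = -22500 + 45680 = 23180 cm⁻¹.
The difference is 23180 − (-3750) = 26930 cm⁻¹, so high-spin lies lower.

26930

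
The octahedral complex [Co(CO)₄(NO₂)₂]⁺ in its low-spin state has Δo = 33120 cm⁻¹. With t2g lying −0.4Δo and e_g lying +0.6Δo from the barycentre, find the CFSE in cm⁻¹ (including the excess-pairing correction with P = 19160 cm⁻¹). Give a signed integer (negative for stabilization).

-41168

Ligand charges: 4×(+0) from CO and 2×(-1) from NO₂⁻ sum to -2; with overall charge +1, Co is +3.
Co³⁺: group 9, so d-count = 9 − 3 = 6.
Configuration: t2g^6 e_g^0.
The orbital stabilization is -2.4Δo = -2.4 × 33120 = -79488 cm⁻¹.
Pairing penalty: 3 pairs vs 1 in the high-spin reference → 2 extra × P = 38320 cm⁻¹.
Overall CFSE = -79488 + 38320 = -41168 cm⁻¹.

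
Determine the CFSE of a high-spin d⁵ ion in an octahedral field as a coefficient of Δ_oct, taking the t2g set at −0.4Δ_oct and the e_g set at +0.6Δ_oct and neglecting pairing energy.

Configuration: t2g^3 e_g^2.
CFSE = 3(-0.4Δ_oct) + 2(0.6Δ_oct) = -1.2Δ_oct + 1.2Δ_oct = 0.0Δ_oct.

0.0 Δ_oct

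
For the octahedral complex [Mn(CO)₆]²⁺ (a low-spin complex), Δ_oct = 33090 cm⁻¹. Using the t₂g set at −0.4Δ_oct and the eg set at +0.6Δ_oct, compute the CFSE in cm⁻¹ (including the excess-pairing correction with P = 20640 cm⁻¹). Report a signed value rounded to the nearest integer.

-24900

CO is neutral, so the +2 overall charge sits on Mn: oxidation state +2.
Mn sits in group 7; removing 2 electrons leaves Mn²⁺ with 7 − 2 = 5 d electrons.
Electron filling gives t₂g⁵ eg⁰.
Orbital CFSE = 5(-0.4) + 0(0.6) = -2.0Δ_oct = -2.0 × 33090 = -66180 cm⁻¹.
Pairing penalty: 2 pairs vs 0 in the high-spin reference → 2 extra × P = 41280 cm⁻¹.
Net CFSE = -66180 + 41280 = -24900 cm⁻¹.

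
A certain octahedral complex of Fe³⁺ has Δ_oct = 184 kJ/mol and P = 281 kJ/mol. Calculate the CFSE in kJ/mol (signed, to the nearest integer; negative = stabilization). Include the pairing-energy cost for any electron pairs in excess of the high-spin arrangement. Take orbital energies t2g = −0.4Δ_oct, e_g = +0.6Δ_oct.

0

Fe is in group 8, so Fe³⁺ is d⁵ (8 − 3 = 5).
Since Δ_oct = 184 kJ/mol < P = 281 kJ/mol, the complex adopts the high-spin configuration.
Configuration: t2g^3 e_g^2.
Orbital CFSE = 0.0Δ_oct = 0.0 × 184 = 0 kJ/mol.
High-spin has no excess pairs, so no pairing correction applies.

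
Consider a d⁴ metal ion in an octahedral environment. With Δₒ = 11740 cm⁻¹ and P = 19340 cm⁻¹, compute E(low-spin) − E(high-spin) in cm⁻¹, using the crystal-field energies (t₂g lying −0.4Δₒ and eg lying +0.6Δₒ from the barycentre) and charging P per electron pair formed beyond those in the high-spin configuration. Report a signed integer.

High-spin d⁴ fills as t₂g³ eg¹ with CFSE 3(−0.4) + 1(+0.6) = -0.6Δₒ = -7044 cm⁻¹.
Low-spin: t₂g⁴ eg⁰, orbital CFSE = -1.6Δₒ = -18784 cm⁻¹; plus 1 excess pair × P = +19340 cm⁻¹; total 556 cm⁻¹.
Thus E(LS) − E(HS) = 7600 cm⁻¹.

7600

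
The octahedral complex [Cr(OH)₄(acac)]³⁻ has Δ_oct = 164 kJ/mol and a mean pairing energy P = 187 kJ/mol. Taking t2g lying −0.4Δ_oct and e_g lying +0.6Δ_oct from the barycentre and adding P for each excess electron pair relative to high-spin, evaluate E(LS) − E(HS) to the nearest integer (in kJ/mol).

23

Ligand charges: 4×(-1) from OH⁻ and 1×(-1) from acac⁻ sum to -5; with overall charge -3, Cr is +2.
Cr sits in group 6; removing 2 electrons leaves Cr²⁺ with 6 − 2 = 4 d electrons.
High-spin d⁴ fills as t2g^3 e_g^1 with CFSE 3(−0.4) + 1(+0.6) = -0.6Δ_oct = -98 kJ/mol.
Low-spin: t2g^4 e_g^0, orbital CFSE = -1.6Δ_oct = -262 kJ/mol; plus 1 excess pair × P = +187 kJ/mol; total -75 kJ/mol.
E(LS) − E(HS) = -75 − (-98) = 23 kJ/mol.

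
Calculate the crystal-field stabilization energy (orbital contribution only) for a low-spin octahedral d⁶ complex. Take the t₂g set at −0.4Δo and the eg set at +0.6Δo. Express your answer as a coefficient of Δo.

-2.4 Δo

Configuration: t₂g⁶ eg⁰.
CFSE = 6(-0.4Δo) + 0(0.6Δo) = -2.4Δo + 0.0Δo = -2.4Δo.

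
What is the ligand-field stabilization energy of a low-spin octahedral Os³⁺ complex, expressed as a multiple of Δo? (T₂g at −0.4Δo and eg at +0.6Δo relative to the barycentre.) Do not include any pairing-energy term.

Os sits in group 8; removing 3 electrons leaves Os³⁺ with 8 − 3 = 5 d electrons.
Configuration: t₂g⁵ eg⁰.
CFSE = 5(-0.4Δo) + 0(0.6Δo) = -2.0Δo + 0.0Δo = -2.0Δo.

-2.0 Δo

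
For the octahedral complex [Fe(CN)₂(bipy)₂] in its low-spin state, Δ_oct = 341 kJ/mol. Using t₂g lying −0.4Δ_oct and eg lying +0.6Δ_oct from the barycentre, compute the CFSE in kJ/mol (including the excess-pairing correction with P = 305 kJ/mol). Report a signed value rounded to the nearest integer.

Ligand charges: 2×(-1) from CN⁻ and 2×(+0) from bipy sum to -2; with overall charge +0, Fe is +2.
Group 8 minus oxidation state +2 gives a d⁶ configuration for Fe²⁺.
Electron filling gives t₂g⁶ eg⁰.
CFSE(orbital) = 6×(-0.4Δ_oct) + 0×(0.6Δ_oct) = -2.4Δ_oct; with Δ_oct = 341 kJ/mol that is -818 kJ/mol.
Relative to high-spin t₂g⁴ eg² (1 paired), the low-spin configuration has 2 additional pairs, contributing +2 × 305 = +610 kJ/mol.
Combining: -818 + 610 = -208 kJ/mol.

-208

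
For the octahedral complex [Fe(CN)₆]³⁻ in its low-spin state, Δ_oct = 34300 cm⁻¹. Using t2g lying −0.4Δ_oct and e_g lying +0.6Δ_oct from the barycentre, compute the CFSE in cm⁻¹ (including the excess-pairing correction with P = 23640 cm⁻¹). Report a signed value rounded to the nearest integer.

-21320

Each CN⁻ contributes -1; 6 × (-1) = -6. With overall charge -3, Fe is in the +3 oxidation state.
Fe sits in group 8; removing 3 electrons leaves Fe³⁺ with 8 − 3 = 5 d electrons.
Electron filling gives t2g^5 e_g^0.
CFSE(orbital) = 5×(-0.4Δ_oct) + 0×(0.6Δ_oct) = -2.0Δ_oct; with Δ_oct = 34300 cm⁻¹ that is -68600 cm⁻¹.
Relative to high-spin t2g^3 e_g^2 (0 paired), the low-spin configuration has 2 additional pairs, contributing +2 × 23640 = +47280 cm⁻¹.
Net CFSE = -68600 + 47280 = -21320 cm⁻¹.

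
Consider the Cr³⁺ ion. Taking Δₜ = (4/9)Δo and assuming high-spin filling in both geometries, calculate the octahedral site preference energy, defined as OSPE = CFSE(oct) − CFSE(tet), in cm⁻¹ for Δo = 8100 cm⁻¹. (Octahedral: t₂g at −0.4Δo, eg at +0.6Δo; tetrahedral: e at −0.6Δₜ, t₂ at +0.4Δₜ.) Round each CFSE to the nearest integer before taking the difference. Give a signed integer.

Cr sits in group 6; removing 3 electrons leaves Cr³⁺ with 6 − 3 = 3 d electrons.
Octahedral high-spin t₂g³ eg⁰: CFSE = -1.2 × 8100 = -9720 cm⁻¹.
Tetrahedral: e² t₂¹, CFSE = 2(−0.6) + 1(+0.4) = -0.8Δₜ = -0.8 × (4/9) × 8100 = -2880 cm⁻¹.
Subtracting, OSPE = -9720 − (-2880) = -6840 cm⁻¹.

-6840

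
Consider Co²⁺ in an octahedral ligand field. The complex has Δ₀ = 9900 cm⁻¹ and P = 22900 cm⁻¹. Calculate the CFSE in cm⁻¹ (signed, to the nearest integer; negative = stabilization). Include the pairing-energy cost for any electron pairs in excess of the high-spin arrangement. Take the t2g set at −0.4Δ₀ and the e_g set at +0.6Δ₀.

Co²⁺: group 9, so d-count = 9 − 2 = 7.
Since Δ₀ = 9900 cm⁻¹ < P = 22900 cm⁻¹, the complex adopts the high-spin configuration.
That gives t2g^5 e_g^2.
Orbital CFSE = -0.8Δ₀ = -0.8 × 9900 = -7920 cm⁻¹.
High-spin has no excess pairs, so no pairing correction applies.

-7920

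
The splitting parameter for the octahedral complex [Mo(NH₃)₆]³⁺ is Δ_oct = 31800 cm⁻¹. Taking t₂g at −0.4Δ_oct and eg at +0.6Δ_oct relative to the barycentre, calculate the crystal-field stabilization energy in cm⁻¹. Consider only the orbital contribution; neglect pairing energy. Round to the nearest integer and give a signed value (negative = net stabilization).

NH₃ is neutral, so the +3 overall charge sits on Mo: oxidation state +3.
Group 6 minus oxidation state +3 gives a d³ configuration for Mo³⁺.
Configuration: t₂g³ eg⁰.
The orbital stabilization is -1.2Δ_oct = -1.2 × 31800 = -38160 cm⁻¹.

-38160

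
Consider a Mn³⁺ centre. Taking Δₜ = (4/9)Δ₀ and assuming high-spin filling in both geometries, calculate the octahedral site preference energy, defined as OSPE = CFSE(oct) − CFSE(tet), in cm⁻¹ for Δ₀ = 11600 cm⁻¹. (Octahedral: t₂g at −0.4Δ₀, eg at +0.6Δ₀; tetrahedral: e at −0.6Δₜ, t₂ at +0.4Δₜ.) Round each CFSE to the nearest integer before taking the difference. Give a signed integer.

Mn sits in group 7; removing 3 electrons leaves Mn³⁺ with 7 − 3 = 4 d electrons.
Octahedral high-spin t₂g³ eg¹: CFSE = -0.6 × 11600 = -6960 cm⁻¹.
Tetrahedral e² t₂² gives -0.4Δₜ = -0.4 × (4/9) × 11600 = -2062 cm⁻¹.
OSPE = -6960 − (-2062) = -4898 cm⁻¹.

-4898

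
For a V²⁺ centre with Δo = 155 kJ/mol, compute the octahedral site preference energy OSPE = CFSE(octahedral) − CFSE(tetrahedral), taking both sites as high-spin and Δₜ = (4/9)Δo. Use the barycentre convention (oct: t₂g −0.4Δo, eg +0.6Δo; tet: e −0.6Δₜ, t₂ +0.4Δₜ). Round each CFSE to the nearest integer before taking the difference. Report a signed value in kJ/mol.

-131

Group 5 minus oxidation state +2 gives a d³ configuration for V²⁺.
Octahedral high-spin t₂g³ eg⁰: CFSE = -1.2 × 155 = -186 kJ/mol.
Tetrahedral: e² t₂¹, CFSE = 2(−0.6) + 1(+0.4) = -0.8Δₜ = -0.8 × (4/9) × 155 = -55 kJ/mol.
OSPE = -186 − (-55) = -131 kJ/mol.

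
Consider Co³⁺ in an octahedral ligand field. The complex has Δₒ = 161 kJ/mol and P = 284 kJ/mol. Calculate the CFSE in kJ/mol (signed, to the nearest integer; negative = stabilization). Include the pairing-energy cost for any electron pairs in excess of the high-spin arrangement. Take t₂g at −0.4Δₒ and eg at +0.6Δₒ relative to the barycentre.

-64

Co is in group 9, so Co³⁺ is d⁶ (9 − 3 = 6).
With Δₒ < P the complex is high-spin.
That gives t₂g⁴ eg².
Orbital CFSE = -0.4Δₒ = -0.4 × 161 = -64 kJ/mol.
High-spin has no excess pairs, so no pairing correction applies.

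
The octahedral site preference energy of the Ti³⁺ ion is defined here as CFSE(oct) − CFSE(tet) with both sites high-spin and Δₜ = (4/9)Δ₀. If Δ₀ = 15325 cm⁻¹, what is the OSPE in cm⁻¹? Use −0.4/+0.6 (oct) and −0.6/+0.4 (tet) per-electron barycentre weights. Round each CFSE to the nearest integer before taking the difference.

-2043

Ti sits in group 4; removing 3 electrons leaves Ti³⁺ with 4 − 3 = 1 d electrons.
Octahedral (high-spin): t₂g¹ eg⁰, CFSE = 1(−0.4) + 0(+0.6) = -0.4Δ₀ = -0.4 × 15325 = -6130 cm⁻¹.
In a tetrahedral site the filling is e¹ t₂⁰: CFSE(tet) = -0.6Δₜ = -0.6 × (4/9)(15325) = -4087 cm⁻¹.
OSPE = -6130 − (-4087) = -2043 cm⁻¹.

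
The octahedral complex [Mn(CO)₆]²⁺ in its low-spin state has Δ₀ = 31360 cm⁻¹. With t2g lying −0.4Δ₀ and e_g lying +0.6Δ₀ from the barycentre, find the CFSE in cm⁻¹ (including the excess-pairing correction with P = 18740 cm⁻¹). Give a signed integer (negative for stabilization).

-25240

CO is neutral, so the +2 overall charge sits on Mn: oxidation state +2.
Mn²⁺: group 7, so d-count = 7 − 2 = 5.
The d⁵ electrons fill as t2g^5 e_g^0.
The orbital stabilization is -2.0Δ₀ = -2.0 × 31360 = -62720 cm⁻¹.
Pairing penalty: 2 pairs vs 0 in the high-spin reference → 2 extra × P = 37480 cm⁻¹.
Net CFSE = -62720 + 37480 = -25240 cm⁻¹.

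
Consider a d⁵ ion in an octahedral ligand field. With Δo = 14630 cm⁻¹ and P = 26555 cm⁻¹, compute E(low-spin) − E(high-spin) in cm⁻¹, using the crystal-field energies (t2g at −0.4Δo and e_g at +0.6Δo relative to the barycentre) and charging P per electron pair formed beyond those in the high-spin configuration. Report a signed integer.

High-spin d⁵ fills as t2g^3 e_g^2 with CFSE 3(−0.4) + 2(+0.6) = 0.0Δo = 0 cm⁻¹.
Low-spin: t2g^5 e_g^0, orbital CFSE = -2.0Δo = -29260 cm⁻¹; plus 2 excess pairs × P = +53110 cm⁻¹; total 23850 cm⁻¹.
Thus E(LS) − E(HS) = 23850 cm⁻¹.

23850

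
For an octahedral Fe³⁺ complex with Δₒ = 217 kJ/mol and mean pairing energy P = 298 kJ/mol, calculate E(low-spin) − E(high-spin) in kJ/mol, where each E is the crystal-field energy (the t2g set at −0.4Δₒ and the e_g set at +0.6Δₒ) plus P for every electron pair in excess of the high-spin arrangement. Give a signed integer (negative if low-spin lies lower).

162

Group 8 minus oxidation state +3 gives a d⁵ configuration for Fe³⁺.
High-spin: t2g^3 e_g^2, CFSE = 0.0Δₒ = 0 kJ/mol.
Low-spin t2g^5 e_g^0 gives -2.0Δₒ = -434 kJ/mol, but forming 2 extra pairs costs 2P = 596 kJ/mol, so E(LS) = -434 + 596 = 162 kJ/mol.
The difference is 162 − (0) = 162 kJ/mol, so high-spin lies lower.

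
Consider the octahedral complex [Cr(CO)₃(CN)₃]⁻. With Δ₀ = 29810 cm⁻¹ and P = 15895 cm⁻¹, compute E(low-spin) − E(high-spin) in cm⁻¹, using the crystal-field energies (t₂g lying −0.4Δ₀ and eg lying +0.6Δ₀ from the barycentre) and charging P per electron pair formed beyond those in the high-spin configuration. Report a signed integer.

Ligand charges: 3×(+0) from CO and 3×(-1) from CN⁻ sum to -3; with overall charge -1, Cr is +2.
Group 6 minus oxidation state +2 gives a d⁴ configuration for Cr²⁺.
High-spin: t₂g³ eg¹, CFSE = -0.6Δ₀ = -17886 cm⁻¹.
Low-spin: t₂g⁴ eg⁰, orbital CFSE = -1.6Δ₀ = -47696 cm⁻¹; plus 1 excess pair × P = +15895 cm⁻¹; total -31801 cm⁻¹.
The difference is -31801 − (-17886) = -13915 cm⁻¹, so low-spin lies lower.

-13915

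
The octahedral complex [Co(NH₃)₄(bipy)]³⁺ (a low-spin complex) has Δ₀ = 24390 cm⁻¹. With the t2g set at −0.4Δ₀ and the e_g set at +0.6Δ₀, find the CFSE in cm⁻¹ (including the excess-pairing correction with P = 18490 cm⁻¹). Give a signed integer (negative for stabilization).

-21556

Ligand charges: 4×(+0) from NH₃ and 1×(+0) from bipy sum to +0; with overall charge +3, Co is +3.
Co sits in group 9; removing 3 electrons leaves Co³⁺ with 9 − 3 = 6 d electrons.
The d⁶ electrons fill as t2g^6 e_g^0.
The orbital stabilization is -2.4Δ₀ = -2.4 × 24390 = -58536 cm⁻¹.
High-spin d⁶ would be t2g^4 e_g^2 with 1 pair; low-spin has 3, so 2 excess pairs cost +2P = +36980 cm⁻¹.
Net CFSE = -58536 + 36980 = -21556 cm⁻¹.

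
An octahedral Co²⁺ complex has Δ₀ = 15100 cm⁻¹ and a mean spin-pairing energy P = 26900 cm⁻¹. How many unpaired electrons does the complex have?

Co sits in group 9; removing 2 electrons leaves Co²⁺ with 9 − 2 = 7 d electrons.
Here Δ₀ < P (15100 < 26900), so the high-spin state is favoured.
Filling d⁷ accordingly: t2g^5 e_g^2.
Unpaired electrons: 3.

3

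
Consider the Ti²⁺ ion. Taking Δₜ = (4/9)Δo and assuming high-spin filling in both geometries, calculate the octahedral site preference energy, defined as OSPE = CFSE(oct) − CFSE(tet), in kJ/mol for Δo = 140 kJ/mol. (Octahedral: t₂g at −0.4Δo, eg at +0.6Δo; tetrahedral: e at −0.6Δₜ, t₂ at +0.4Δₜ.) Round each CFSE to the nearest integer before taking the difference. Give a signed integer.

-37

Ti sits in group 4; removing 2 electrons leaves Ti²⁺ with 4 − 2 = 2 d electrons.
In an octahedral site d² (HS) is t₂g² eg⁰, giving CFSE(oct) = -0.8Δo = -112 kJ/mol.
Tetrahedral e² t₂⁰ gives -1.2Δₜ = -1.2 × (4/9) × 140 = -75 kJ/mol.
OSPE = CFSE(oct) − CFSE(tet) = -112 − (-75) = -37 kJ/mol.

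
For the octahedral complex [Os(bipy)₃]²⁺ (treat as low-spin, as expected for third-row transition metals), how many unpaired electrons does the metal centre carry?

0

bipy is neutral, so the +2 overall charge sits on Os: oxidation state +2.
Os is in group 8, so Os²⁺ is d⁶ (8 − 2 = 6).
Configuration: t₂g⁶ eg⁰, giving 0 unpaired electrons.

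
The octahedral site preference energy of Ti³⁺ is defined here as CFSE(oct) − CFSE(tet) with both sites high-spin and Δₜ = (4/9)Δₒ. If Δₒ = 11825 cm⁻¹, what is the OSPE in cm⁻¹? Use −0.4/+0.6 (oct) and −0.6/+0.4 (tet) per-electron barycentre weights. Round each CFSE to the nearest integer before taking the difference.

Ti is in group 4, so Ti³⁺ is d¹ (4 − 3 = 1).
In an octahedral site d¹ (HS) is t2g^1 e_g^0, giving CFSE(oct) = -0.4Δₒ = -4730 cm⁻¹.
In a tetrahedral site the filling is e^1 t2^0: CFSE(tet) = -0.6Δₜ = -0.6 × (4/9)(11825) = -3153 cm⁻¹.
OSPE = -4730 − (-3153) = -1577 cm⁻¹.

-1577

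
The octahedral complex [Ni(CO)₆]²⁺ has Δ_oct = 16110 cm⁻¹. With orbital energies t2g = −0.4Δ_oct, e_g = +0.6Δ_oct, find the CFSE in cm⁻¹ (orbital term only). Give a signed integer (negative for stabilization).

-19332

CO is neutral, so the +2 overall charge sits on Ni: oxidation state +2.
Group 10 minus oxidation state +2 gives a d⁸ configuration for Ni²⁺.
For octahedral d⁸ the high- and low-spin configurations coincide.
Configuration: t2g^6 e_g^2.
CFSE(orbital) = 6×(-0.4Δ_oct) + 2×(0.6Δ_oct) = -1.2Δ_oct; with Δ_oct = 16110 cm⁻¹ that is -19332 cm⁻¹.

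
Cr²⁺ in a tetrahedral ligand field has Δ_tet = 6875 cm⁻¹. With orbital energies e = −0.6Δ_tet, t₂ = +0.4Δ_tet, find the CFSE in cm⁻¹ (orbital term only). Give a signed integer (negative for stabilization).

Group 6 minus oxidation state +2 gives a d⁴ configuration for Cr²⁺.
With tetrahedral geometry the complex is necessarily high-spin.
Electron filling gives e² t₂².
CFSE(orbital) = 2×(-0.6Δ_tet) + 2×(0.4Δ_tet) = -0.4Δ_tet; with Δ_tet = 6875 cm⁻¹ that is -2750 cm⁻¹.

-2750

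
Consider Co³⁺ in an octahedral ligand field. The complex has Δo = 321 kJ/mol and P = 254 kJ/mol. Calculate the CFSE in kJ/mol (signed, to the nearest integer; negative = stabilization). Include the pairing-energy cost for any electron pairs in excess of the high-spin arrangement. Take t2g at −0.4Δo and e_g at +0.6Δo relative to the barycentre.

Co³⁺: group 9, so d-count = 9 − 3 = 6.
With Δo > P the complex is low-spin.
That gives t2g^6 e_g^0.
Orbital CFSE = -2.4Δo = -2.4 × 321 = -770 kJ/mol.
Excess pairs vs high-spin: 3 − 1 = 2; pairing cost = +508 kJ/mol.
Net CFSE = -770 + 508 = -262 kJ/mol.

-262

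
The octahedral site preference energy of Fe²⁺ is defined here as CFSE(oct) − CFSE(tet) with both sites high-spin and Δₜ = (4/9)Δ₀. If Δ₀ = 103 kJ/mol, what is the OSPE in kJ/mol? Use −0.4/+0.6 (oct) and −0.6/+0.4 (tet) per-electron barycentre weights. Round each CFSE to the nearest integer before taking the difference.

Fe²⁺: group 8, so d-count = 8 − 2 = 6.
In an octahedral site d⁶ (HS) is t₂g⁴ eg², giving CFSE(oct) = -0.4Δ₀ = -41 kJ/mol.
In a tetrahedral site the filling is e³ t₂³: CFSE(tet) = -0.6Δₜ = -0.6 × (4/9)(103) = -27 kJ/mol.
OSPE = CFSE(oct) − CFSE(tet) = -41 − (-27) = -14 kJ/mol.

-14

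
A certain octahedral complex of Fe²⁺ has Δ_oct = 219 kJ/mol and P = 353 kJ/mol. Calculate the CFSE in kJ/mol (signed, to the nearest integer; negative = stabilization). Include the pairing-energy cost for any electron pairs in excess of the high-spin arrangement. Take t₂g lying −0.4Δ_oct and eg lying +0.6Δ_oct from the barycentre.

-88

Fe is in group 8, so Fe²⁺ is d⁶ (8 − 2 = 6).
Here Δ_oct < P (219 < 353), so the high-spin state is favoured.
Filling d⁶ accordingly: t₂g⁴ eg².
Orbital CFSE = -0.4Δ_oct = -0.4 × 219 = -88 kJ/mol.
High-spin has no excess pairs, so no pairing correction applies.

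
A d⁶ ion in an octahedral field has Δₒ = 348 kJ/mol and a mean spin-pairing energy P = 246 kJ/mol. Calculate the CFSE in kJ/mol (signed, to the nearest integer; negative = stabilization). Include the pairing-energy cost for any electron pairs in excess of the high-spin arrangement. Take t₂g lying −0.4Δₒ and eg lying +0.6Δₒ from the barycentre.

Δₒ > P, so pairing is preferred: the ground state is low-spin.
That gives t₂g⁶ eg⁰.
Orbital CFSE = -2.4Δₒ = -2.4 × 348 = -835 kJ/mol.
Excess pairs vs high-spin: 3 − 1 = 2; pairing cost = +492 kJ/mol.
Net CFSE = -835 + 492 = -343 kJ/mol.

-343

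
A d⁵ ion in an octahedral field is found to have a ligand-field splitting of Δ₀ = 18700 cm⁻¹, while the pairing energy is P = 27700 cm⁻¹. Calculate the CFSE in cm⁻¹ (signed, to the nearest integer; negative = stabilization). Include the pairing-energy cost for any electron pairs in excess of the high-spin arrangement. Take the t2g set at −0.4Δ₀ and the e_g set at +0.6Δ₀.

With Δ₀ < P the complex is high-spin.
Filling d⁵ accordingly: t2g^3 e_g^2.
Orbital CFSE = 0.0Δ₀ = 0.0 × 18700 = 0 cm⁻¹.
High-spin has no excess pairs, so no pairing correction applies.

0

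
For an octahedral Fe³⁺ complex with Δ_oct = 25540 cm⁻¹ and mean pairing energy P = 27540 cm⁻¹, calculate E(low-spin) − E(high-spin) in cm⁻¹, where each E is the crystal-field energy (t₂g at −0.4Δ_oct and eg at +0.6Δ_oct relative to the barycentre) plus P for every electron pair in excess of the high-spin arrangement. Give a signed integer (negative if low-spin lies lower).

4000

Fe³⁺: group 8, so d-count = 8 − 3 = 5.
High-spin: t₂g³ eg², CFSE = 0.0Δ_oct = 0 cm⁻¹.
Low-spin t₂g⁵ eg⁰ gives -2.0Δ_oct = -51080 cm⁻¹, but forming 2 extra pairs costs 2P = 55080 cm⁻¹, so E(LS) = -51080 + 55080 = 4000 cm⁻¹.
Thus E(LS) − E(HS) = 4000 cm⁻¹.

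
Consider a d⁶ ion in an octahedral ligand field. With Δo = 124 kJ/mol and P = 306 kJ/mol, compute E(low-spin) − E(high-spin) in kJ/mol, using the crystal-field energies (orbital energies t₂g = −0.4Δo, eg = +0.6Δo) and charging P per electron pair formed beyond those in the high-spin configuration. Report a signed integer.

364

High-spin d⁶ fills as t₂g⁴ eg² with CFSE 4(−0.4) + 2(+0.6) = -0.4Δo = -50 kJ/mol.
Low-spin: t₂g⁶ eg⁰, orbital CFSE = -2.4Δo = -298 kJ/mol; plus 2 excess pairs × P = +612 kJ/mol; total 314 kJ/mol.
E(LS) − E(HS) = 314 − (-50) = 364 kJ/mol.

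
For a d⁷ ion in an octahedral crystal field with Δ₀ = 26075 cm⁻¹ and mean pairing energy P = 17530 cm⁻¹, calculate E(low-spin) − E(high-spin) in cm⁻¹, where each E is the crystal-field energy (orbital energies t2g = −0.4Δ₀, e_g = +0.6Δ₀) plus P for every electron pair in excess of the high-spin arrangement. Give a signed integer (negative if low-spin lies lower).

-8545

High-spin d⁷ fills as t2g^5 e_g^2 with CFSE 5(−0.4) + 2(+0.6) = -0.8Δ₀ = -20860 cm⁻¹.
For low-spin the configuration is t2g^6 e_g^1: orbital energy -1.8 × 26075 = -46935 cm⁻¹, and 1 additional pair relative to high-spin adds 17530 cm⁻¹, giving -29405 cm⁻¹.
E(LS) − E(HS) = -29405 − (-20860) = -8545 cm⁻¹.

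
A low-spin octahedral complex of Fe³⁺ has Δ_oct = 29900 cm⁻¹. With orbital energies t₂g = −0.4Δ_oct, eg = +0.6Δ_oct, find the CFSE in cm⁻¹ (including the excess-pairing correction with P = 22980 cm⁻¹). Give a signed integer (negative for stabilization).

-13840

Fe³⁺: group 8, so d-count = 8 − 3 = 5.
Configuration: t₂g⁵ eg⁰.
Orbital CFSE = 5(-0.4) + 0(0.6) = -2.0Δ_oct = -2.0 × 29900 = -59800 cm⁻¹.
Pairing penalty: 2 pairs vs 0 in the high-spin reference → 2 extra × P = 45960 cm⁻¹.
Net CFSE = -59800 + 45960 = -13840 cm⁻¹.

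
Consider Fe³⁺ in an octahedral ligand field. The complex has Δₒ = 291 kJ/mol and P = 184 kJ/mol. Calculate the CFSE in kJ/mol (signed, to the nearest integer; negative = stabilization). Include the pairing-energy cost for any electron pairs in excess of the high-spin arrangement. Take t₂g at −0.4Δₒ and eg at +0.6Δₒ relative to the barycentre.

-214

Fe sits in group 8; removing 3 electrons leaves Fe³⁺ with 8 − 3 = 5 d electrons.
Δₒ > P, so pairing is preferred: the ground state is low-spin.
That gives t₂g⁵ eg⁰.
Orbital CFSE = -2.0Δₒ = -2.0 × 291 = -582 kJ/mol.
Excess pairs vs high-spin: 2 − 0 = 2; pairing cost = +368 kJ/mol.
Net CFSE = -582 + 368 = -214 kJ/mol.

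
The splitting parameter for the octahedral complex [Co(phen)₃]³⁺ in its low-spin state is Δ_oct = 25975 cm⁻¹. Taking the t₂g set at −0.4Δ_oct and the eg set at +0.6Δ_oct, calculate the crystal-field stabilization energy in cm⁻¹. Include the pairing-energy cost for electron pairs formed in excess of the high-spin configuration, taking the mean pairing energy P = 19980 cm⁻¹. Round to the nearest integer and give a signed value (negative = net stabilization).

phen is neutral, so the +3 overall charge sits on Co: oxidation state +3.
Co sits in group 9; removing 3 electrons leaves Co³⁺ with 9 − 3 = 6 d electrons.
The d⁶ electrons fill as t₂g⁶ eg⁰.
The orbital stabilization is -2.4Δ_oct = -2.4 × 25975 = -62340 cm⁻¹.
High-spin d⁶ would be t₂g⁴ eg² with 1 pair; low-spin has 3, so 2 excess pairs cost +2P = +39960 cm⁻¹.
Net CFSE = -62340 + 39960 = -22380 cm⁻¹.

-22380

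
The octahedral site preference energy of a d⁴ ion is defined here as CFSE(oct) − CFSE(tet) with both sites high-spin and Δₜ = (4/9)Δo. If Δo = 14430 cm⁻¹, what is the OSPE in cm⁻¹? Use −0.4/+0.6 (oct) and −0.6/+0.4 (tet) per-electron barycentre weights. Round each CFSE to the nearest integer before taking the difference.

Octahedral (high-spin): t₂g³ eg¹, CFSE = 3(−0.4) + 1(+0.6) = -0.6Δo = -0.6 × 14430 = -8658 cm⁻¹.
Tetrahedral e² t₂² gives -0.4Δₜ = -0.4 × (4/9) × 14430 = -2565 cm⁻¹.
OSPE = -8658 − (-2565) = -6093 cm⁻¹.

-6093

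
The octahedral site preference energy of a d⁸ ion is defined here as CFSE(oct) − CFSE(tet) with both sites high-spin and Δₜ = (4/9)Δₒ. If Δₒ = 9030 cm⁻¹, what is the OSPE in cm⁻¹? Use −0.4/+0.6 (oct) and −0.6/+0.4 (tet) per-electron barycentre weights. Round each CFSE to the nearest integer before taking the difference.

-7625

In an octahedral site d⁸ (HS) is t2g^6 e_g^2, giving CFSE(oct) = -1.2Δₒ = -10836 cm⁻¹.
Tetrahedral e^4 t2^4 gives -0.8Δₜ = -0.8 × (4/9) × 9030 = -3211 cm⁻¹.
OSPE = -10836 − (-3211) = -7625 cm⁻¹.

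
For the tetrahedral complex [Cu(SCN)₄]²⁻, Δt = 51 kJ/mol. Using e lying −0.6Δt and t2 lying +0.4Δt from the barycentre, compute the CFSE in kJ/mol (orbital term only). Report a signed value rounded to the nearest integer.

-20

Each SCN⁻ contributes -1; 4 × (-1) = -4. With overall charge -2, Cu is in the +2 oxidation state.
Cu is in group 11, so Cu²⁺ is d⁹ (11 − 2 = 9).
Tetrahedral splitting is small, so the complex is high-spin.
Configuration: e^4 t2^5.
CFSE(orbital) = 4×(-0.6Δt) + 5×(0.4Δt) = -0.4Δt; with Δt = 51 kJ/mol that is -20 kJ/mol.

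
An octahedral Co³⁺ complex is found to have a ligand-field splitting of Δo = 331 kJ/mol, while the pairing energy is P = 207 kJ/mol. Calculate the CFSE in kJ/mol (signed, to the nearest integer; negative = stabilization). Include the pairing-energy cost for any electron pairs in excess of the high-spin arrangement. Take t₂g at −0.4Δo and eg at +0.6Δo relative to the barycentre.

-380

Co is in group 9, so Co³⁺ is d⁶ (9 − 3 = 6).
Since Δo = 331 kJ/mol > P = 207 kJ/mol, the complex adopts the low-spin configuration.
Filling d⁶ accordingly: t₂g⁶ eg⁰.
Orbital CFSE = -2.4Δo = -2.4 × 331 = -794 kJ/mol.
Excess pairs vs high-spin: 3 − 1 = 2; pairing cost = +414 kJ/mol.
Net CFSE = -794 + 414 = -380 kJ/mol.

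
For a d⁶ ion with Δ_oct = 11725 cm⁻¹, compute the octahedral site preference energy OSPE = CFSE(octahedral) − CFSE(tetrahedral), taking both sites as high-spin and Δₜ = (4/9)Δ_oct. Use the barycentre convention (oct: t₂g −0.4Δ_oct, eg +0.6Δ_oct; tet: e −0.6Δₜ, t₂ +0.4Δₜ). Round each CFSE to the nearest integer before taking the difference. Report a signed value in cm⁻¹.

-1563

In an octahedral site d⁶ (HS) is t₂g⁴ eg², giving CFSE(oct) = -0.4Δ_oct = -4690 cm⁻¹.
Tetrahedral: e³ t₂³, CFSE = 3(−0.6) + 3(+0.4) = -0.6Δₜ = -0.6 × (4/9) × 11725 = -3127 cm⁻¹.
Subtracting, OSPE = -4690 − (-3127) = -1563 cm⁻¹.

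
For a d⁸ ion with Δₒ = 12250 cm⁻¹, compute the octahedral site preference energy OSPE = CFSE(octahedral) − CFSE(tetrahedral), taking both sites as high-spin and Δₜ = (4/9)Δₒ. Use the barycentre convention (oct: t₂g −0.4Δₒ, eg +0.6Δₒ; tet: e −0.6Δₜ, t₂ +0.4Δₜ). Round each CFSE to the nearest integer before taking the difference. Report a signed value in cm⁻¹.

Octahedral (high-spin): t2g^6 e_g^2, CFSE = 6(−0.4) + 2(+0.6) = -1.2Δₒ = -1.2 × 12250 = -14700 cm⁻¹.
Tetrahedral: e^4 t2^4, CFSE = 4(−0.6) + 4(+0.4) = -0.8Δₜ = -0.8 × (4/9) × 12250 = -4356 cm⁻¹.
OSPE = -14700 − (-4356) = -10344 cm⁻¹.

-10344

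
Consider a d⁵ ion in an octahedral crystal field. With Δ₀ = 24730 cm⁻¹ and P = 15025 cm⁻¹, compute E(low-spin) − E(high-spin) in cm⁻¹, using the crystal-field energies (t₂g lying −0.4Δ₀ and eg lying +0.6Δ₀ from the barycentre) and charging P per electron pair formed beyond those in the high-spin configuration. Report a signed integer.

In the high-spin limit (t₂g³ eg²) the orbital term is 0.0Δ₀ = 0 cm⁻¹, with no excess pairing.
Low-spin t₂g⁵ eg⁰ gives -2.0Δ₀ = -49460 cm⁻¹, but forming 2 extra pairs costs 2P = 30050 cm⁻¹, so E(LS) = -49460 + 30050 = -19410 cm⁻¹.
E(LS) − E(HS) = -19410 − (0) = -19410 cm⁻¹.

-19410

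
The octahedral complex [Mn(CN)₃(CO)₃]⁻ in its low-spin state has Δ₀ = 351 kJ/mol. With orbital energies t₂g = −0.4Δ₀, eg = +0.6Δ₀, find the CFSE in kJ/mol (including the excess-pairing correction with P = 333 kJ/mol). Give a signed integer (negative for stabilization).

-36

Ligand charges: 3×(-1) from CN⁻ and 3×(+0) from CO sum to -3; with overall charge -1, Mn is +2.
Mn sits in group 7; removing 2 electrons leaves Mn²⁺ with 7 − 2 = 5 d electrons.
Configuration: t₂g⁵ eg⁰.
CFSE(orbital) = 5×(-0.4Δ₀) + 0×(0.6Δ₀) = -2.0Δ₀; with Δ₀ = 351 kJ/mol that is -702 kJ/mol.
Relative to high-spin t₂g³ eg² (0 paired), the low-spin configuration has 2 additional pairs, contributing +2 × 333 = +666 kJ/mol.
Combining: -702 + 666 = -36 kJ/mol.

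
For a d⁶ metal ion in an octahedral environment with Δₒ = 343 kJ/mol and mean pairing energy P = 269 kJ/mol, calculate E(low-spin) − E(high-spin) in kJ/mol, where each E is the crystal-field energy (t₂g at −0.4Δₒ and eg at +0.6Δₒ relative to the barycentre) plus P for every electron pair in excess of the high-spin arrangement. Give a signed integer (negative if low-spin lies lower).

In the high-spin limit (t₂g⁴ eg²) the orbital term is -0.4Δₒ = -137 kJ/mol, with no excess pairing.
Low-spin: t₂g⁶ eg⁰, orbital CFSE = -2.4Δₒ = -823 kJ/mol; plus 2 excess pairs × P = +538 kJ/mol; total -285 kJ/mol.
E(LS) − E(HS) = -285 − (-137) = -148 kJ/mol.

-148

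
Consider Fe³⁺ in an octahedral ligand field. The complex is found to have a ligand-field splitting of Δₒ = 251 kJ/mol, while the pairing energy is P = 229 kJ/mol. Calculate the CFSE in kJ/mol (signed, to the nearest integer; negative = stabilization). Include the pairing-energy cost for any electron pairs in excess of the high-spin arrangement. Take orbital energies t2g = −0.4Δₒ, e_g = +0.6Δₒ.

Fe sits in group 8; removing 3 electrons leaves Fe³⁺ with 8 − 3 = 5 d electrons.
Here Δₒ > P (251 > 229), so the low-spin state is favoured.
Configuration: t2g^5 e_g^0.
Orbital CFSE = -2.0Δₒ = -2.0 × 251 = -502 kJ/mol.
Excess pairs vs high-spin: 2 − 0 = 2; pairing cost = +458 kJ/mol.
Net CFSE = -502 + 458 = -44 kJ/mol.

-44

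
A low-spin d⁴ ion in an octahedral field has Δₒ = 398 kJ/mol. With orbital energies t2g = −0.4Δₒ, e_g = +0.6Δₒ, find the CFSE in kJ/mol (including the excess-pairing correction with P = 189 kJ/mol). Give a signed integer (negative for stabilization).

The d⁴ electrons fill as t2g^4 e_g^0.
CFSE(orbital) = 4×(-0.4Δₒ) + 0×(0.6Δₒ) = -1.6Δₒ; with Δₒ = 398 kJ/mol that is -637 kJ/mol.
High-spin d⁴ would be t2g^3 e_g^1 with 0 pairs; low-spin has 1, so 1 excess pair costs +1P = +189 kJ/mol.
Net CFSE = -637 + 189 = -448 kJ/mol.

-448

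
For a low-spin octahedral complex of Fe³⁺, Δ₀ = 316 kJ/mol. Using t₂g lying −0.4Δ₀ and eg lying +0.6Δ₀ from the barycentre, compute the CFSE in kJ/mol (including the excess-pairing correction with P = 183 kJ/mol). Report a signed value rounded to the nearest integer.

-266

Fe sits in group 8; removing 3 electrons leaves Fe³⁺ with 8 − 3 = 5 d electrons.
Configuration: t₂g⁵ eg⁰.
CFSE(orbital) = 5×(-0.4Δ₀) + 0×(0.6Δ₀) = -2.0Δ₀; with Δ₀ = 316 kJ/mol that is -632 kJ/mol.
High-spin d⁵ would be t₂g³ eg² with 0 pairs; low-spin has 2, so 2 excess pairs cost +2P = +366 kJ/mol.
Combining: -632 + 366 = -266 kJ/mol.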